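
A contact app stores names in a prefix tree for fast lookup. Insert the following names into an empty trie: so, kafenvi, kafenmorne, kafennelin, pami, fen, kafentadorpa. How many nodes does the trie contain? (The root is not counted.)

33

Insert word by word; a character creates a node only if that edge doesn't already exist:
  "so" → 2 new (s, o)
  "kafenvi" → 7 new (k, a, f, e, n, v, i)
  "kafenmorne" → prefix "kafen" already present; 5 new (m, o, r, n, e)
  "kafennelin" → prefix "kafen" already present; 5 new (n, e, l, i, n)
  "pami" → 4 new (p, a, m, i)
  "fen" → 3 new (f, e, n)
  "kafentadorpa" → prefix "kafen" already present; 7 new (t, a, d, o, r, p, a)
Total nodes = 2 + 7 + 5 + 5 + 4 + 3 + 7 = 33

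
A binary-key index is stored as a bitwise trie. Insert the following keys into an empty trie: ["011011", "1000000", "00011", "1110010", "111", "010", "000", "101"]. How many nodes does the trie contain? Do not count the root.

For each word, the new-node count is its length minus the longest prefix already in the trie:
  "011011" → 6 new (0, 1, 1, 0, 1, 1)
  "1000000" → 7 new (1, 0, 0, 0, 0, 0, 0)
  "00011" → prefix "0" already present; 4 new (0, 0, 1, 1)
  "1110010" → prefix "1" already present; 6 new (1, 1, 0, 0, 1, 0)
  "111" → prefix "111" already present; 0 new (none)
  "010" → prefix "01" already present; 1 new (0)
  "000" → prefix "000" already present; 0 new (none)
  "101" → prefix "10" already present; 1 new (1)
Total nodes = 6 + 7 + 4 + 6 + 0 + 1 + 0 + 1 = 25

25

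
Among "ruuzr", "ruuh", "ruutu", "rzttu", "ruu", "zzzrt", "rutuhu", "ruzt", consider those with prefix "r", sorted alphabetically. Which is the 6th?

DFS of the "r" subtree visits, in order: "rutuhu", "ruu", "ruuh", "ruutu", "ruuzr", "ruzt", "rzttu"
Position 6: ruzt

ruzt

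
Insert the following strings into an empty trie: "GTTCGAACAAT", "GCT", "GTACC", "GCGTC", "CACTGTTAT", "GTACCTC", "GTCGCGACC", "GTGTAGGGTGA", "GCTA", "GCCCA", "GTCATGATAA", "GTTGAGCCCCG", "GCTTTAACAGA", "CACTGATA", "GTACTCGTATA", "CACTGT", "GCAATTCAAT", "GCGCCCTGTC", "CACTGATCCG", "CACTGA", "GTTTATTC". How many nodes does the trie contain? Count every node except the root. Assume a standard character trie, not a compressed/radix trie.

106

Count nodes per top-level branch (shared prefixes stored once):
  'C'-branch (CACTGA, CACTGATA, CACTGATCCG, CACTGT, CACTGTTAT): 15 nodes
  'G'-branch (GCAATTCAAT, GCCCA, GCGCCCTGTC, GCGTC, GCT, GCTA, GCTTTAACAGA, GTACC, GTACCTC, GTACTCGTATA, GTCATGATAA, GTCGCGACC, GTGTAGGGTGA, GTTCGAACAAT, GTTGAGCCCCG, GTTTATTC): 91 nodes
Sum: 106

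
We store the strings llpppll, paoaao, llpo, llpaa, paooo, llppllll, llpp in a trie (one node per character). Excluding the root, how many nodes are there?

Count nodes per top-level branch (shared prefixes stored once):
  'l'-branch (llpaa, llpo, llpp, llppllll, llpppll): 14 nodes
  'p'-branch (paoaao, paooo): 8 nodes
Sum: 22

22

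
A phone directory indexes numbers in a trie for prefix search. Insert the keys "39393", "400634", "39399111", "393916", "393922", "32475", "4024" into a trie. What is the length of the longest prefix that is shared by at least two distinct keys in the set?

Equivalently: take the maximum, over all pairs, of their longest common prefix length.
"393916" and "393922" agree on "3939" (4 characters) before diverging; nothing deeper is shared.
Longest shared-prefix length: 4

4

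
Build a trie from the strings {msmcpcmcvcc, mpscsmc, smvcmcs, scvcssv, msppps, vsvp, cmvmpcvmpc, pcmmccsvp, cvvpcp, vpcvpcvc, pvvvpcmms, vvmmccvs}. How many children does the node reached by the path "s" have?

Follow the path "s" to its node, then look at its outgoing edges.
Distinct next characters after "s": c, m.
That node has 2 child edges.

2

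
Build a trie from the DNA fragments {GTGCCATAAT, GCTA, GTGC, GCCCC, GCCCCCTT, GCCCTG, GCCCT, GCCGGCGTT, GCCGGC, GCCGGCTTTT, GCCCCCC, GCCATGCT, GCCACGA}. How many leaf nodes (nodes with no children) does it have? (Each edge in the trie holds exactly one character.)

9

A leaf is a node with no children — equivalently, the end of a word that is not a proper prefix of any other stored word.
Those words: "GCCACGA", "GCCATGCT", "GCCCCCC", "GCCCCCTT", "GCCCTG", "GCCGGCGTT", "GCCGGCTTTT", "GCTA", "GTGCCATAAT"
Leaf count: 9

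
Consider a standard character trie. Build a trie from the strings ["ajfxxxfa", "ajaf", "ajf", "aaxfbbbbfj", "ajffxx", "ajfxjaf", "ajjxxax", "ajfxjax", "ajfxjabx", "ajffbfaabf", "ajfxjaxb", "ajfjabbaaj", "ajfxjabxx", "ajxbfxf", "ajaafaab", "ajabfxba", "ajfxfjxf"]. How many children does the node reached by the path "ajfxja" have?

3

The children of the "ajfxja" node are the distinct next characters among strings starting with "ajfxja".
Distinct next characters after "ajfxja": b, f, x.
That node has 3 child edges.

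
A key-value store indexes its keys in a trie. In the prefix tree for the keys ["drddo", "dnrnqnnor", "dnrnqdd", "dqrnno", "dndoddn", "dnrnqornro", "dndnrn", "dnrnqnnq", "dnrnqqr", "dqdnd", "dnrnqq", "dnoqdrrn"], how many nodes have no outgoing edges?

Leaves are exactly the stored words that no other stored word extends.
Those words: "dndnrn", "dndoddn", "dnoqdrrn", "dnrnqdd", "dnrnqnnor", "dnrnqnnq", "dnrnqornro", "dnrnqqr", "dqdnd", "dqrnno", "drddo"
Leaf count: 11

11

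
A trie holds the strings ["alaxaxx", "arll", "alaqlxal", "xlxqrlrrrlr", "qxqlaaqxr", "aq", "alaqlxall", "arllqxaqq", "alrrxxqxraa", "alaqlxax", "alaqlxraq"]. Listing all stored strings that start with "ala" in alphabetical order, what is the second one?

Words with prefix "ala", in lexicographic order: "alaqlxal", "alaqlxall", "alaqlxax", "alaqlxraq", "alaxaxx"
Position 2: alaqlxall

alaqlxall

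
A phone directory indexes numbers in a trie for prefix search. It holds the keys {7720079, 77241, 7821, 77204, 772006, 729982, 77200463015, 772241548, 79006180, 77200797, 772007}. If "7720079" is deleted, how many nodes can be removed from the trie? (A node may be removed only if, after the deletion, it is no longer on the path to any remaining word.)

A node on "7720079"'s path can go only if nothing else ends at it or branches off below it.
Every node on "7720079" is still needed (e.g. by "77200797"), so nothing is freed.
Nodes removed: 0

0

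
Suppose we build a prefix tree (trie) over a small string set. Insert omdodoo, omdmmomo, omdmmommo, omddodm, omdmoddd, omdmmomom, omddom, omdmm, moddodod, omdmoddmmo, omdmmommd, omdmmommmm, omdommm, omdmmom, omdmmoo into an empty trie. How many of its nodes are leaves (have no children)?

12

A leaf is a node with no children — equivalently, the end of a word that is not a proper prefix of any other stored word.
Those words: "moddodod", "omddodm", "omddom", "omdmmommd", "omdmmommmm", "omdmmommo", "omdmmomom", "omdmmoo", "omdmoddd", "omdmoddmmo", "omdodoo", "omdommm"
Leaf count: 12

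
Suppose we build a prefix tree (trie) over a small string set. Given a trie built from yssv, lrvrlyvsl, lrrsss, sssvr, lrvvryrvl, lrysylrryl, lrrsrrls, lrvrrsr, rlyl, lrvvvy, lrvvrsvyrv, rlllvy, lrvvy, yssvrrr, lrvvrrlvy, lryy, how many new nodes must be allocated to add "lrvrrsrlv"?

2

Walking "lrvrrsrlv" from the root, the first 7 characters ("lrvrrsr") follow existing edges; "l" is the first miss.
So 9 − 7 = 2 new nodes.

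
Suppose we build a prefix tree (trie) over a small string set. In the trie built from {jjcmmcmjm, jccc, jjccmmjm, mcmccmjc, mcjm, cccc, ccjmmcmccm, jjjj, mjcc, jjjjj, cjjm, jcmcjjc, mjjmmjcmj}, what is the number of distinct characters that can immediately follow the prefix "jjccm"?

1

The children of the "jjccm" node are the distinct next characters among strings starting with "jjccm".
Characters that immediately follow "jjccm" among the stored strings: {m}.
That node has 1 child edge.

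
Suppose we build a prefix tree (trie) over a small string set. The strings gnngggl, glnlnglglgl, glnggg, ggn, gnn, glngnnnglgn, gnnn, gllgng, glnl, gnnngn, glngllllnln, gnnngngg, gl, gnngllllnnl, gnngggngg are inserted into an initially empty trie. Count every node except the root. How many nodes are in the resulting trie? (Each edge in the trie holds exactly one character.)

Insert word by word; a character creates a node only if that edge doesn't already exist:
  "gnngggl" → 7 new (g, n, n, g, g, g, l)
  "glnlnglglgl" → prefix "g" already present; 10 new (l, n, l, n, g, l, g, l, g, l)
  "glnggg" → prefix "gln" already present; 3 new (g, g, g)
  "ggn" → prefix "g" already present; 2 new (g, n)
  "gnn" → prefix "gnn" already present; 0 new (none)
  "glngnnnglgn" → prefix "glng" already present; 7 new (n, n, n, g, l, g, n)
  "gnnn" → prefix "gnn" already present; 1 new (n)
  "gllgng" → prefix "gl" already present; 4 new (l, g, n, g)
  "glnl" → prefix "glnl" already present; 0 new (none)
  "gnnngn" → prefix "gnnn" already present; 2 new (g, n)
  "glngllllnln" → prefix "glng" already present; 7 new (l, l, l, l, n, l, n)
  "gnnngngg" → prefix "gnnngn" already present; 2 new (g, g)
  "gl" → prefix "gl" already present; 0 new (none)
  "gnngllllnnl" → prefix "gnng" already present; 7 new (l, l, l, l, n, n, l)
  "gnngggngg" → prefix "gnnggg" already present; 3 new (n, g, g)
Total nodes = 7 + 10 + 3 + 2 + 0 + 7 + 1 + 4 + 0 + 2 + 7 + 2 + 0 + 7 + 3 = 55

55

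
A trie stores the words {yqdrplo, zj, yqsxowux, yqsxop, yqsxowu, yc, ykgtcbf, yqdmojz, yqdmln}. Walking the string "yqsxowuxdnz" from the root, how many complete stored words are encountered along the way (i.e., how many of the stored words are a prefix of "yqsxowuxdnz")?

Traverse "yqsxowuxdnz" character by character; count nodes along the way that are marked as word ends.
Prefixes of the query that are stored words: "yqsxowu", "yqsxowux"
Count: 2

2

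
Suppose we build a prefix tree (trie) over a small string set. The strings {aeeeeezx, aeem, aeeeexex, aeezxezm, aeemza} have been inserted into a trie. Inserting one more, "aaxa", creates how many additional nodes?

3

"a" is already a path in the trie; the remaining "axa" must be added.
New nodes needed: |"aaxa"| − 1 = 4 − 1 = 3.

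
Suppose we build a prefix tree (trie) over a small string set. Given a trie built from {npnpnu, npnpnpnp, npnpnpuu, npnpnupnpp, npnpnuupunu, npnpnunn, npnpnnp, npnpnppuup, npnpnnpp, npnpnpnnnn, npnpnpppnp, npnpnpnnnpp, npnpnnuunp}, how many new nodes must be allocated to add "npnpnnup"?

Walking "npnpnnup" from the root, the first 7 characters ("npnpnnu") follow existing edges; "p" is the first miss.
New nodes needed: |"npnpnnup"| − 7 = 8 − 7 = 1.

1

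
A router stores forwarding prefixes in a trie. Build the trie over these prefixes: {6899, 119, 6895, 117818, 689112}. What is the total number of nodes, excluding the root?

Count nodes per top-level branch (shared prefixes stored once):
  '1'-branch (117818, 119): 7 nodes
  '6'-branch (689112, 6895, 6899): 8 nodes
Sum: 15

15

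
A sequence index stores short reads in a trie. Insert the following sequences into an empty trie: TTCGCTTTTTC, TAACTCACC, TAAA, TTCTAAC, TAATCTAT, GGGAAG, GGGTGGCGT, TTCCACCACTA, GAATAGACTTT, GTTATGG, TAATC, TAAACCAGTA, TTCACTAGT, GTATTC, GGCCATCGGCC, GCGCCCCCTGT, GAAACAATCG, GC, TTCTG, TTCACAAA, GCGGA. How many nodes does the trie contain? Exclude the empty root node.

113

Insert word by word; a character creates a node only if that edge doesn't already exist:
  "TTCGCTTTTTC" → 11 new (T, T, C, G, C, T, T, T, T, T, C)
  "TAACTCACC" → prefix "T" already present; 8 new (A, A, C, T, C, A, C, C)
  "TAAA" → prefix "TAA" already present; 1 new (A)
  "TTCTAAC" → prefix "TTC" already present; 4 new (T, A, A, C)
  "TAATCTAT" → prefix "TAA" already present; 5 new (T, C, T, A, T)
  "GGGAAG" → 6 new (G, G, G, A, A, G)
  "GGGTGGCGT" → prefix "GGG" already present; 6 new (T, G, G, C, G, T)
  "TTCCACCACTA" → prefix "TTC" already present; 8 new (C, A, C, C, A, C, T, A)
  "GAATAGACTTT" → prefix "G" already present; 10 new (A, A, T, A, G, A, C, T, T, T)
  "GTTATGG" → prefix "G" already present; 6 new (T, T, A, T, G, G)
  "TAATC" → prefix "TAATC" already present; 0 new (none)
  "TAAACCAGTA" → prefix "TAAA" already present; 6 new (C, C, A, G, T, A)
  "TTCACTAGT" → prefix "TTC" already present; 6 new (A, C, T, A, G, T)
  "GTATTC" → prefix "GT" already present; 4 new (A, T, T, C)
  "GGCCATCGGCC" → prefix "GG" already present; 9 new (C, C, A, T, C, G, G, C, C)
  "GCGCCCCCTGT" → prefix "G" already present; 10 new (C, G, C, C, C, C, C, T, G, T)
  "GAAACAATCG" → prefix "GAA" already present; 7 new (A, C, A, A, T, C, G)
  "GC" → prefix "GC" already present; 0 new (none)
  "TTCTG" → prefix "TTCT" already present; 1 new (G)
  "TTCACAAA" → prefix "TTCAC" already present; 3 new (A, A, A)
  "GCGGA" → prefix "GCG" already present; 2 new (G, A)
Total nodes = 11 + 8 + 1 + 4 + 5 + 6 + 6 + 8 + 10 + 6 + 0 + 6 + 6 + 4 + 9 + 10 + 7 + 0 + 1 + 3 + 2 = 113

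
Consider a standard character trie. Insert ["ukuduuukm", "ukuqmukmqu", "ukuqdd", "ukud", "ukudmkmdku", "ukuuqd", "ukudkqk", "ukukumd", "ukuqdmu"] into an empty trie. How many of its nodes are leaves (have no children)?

Leaves are exactly the stored words that no other stored word extends.
Those words: "ukudkqk", "ukudmkmdku", "ukuduuukm", "ukukumd", "ukuqdd", "ukuqdmu", "ukuqmukmqu", "ukuuqd"
Leaf count: 8

8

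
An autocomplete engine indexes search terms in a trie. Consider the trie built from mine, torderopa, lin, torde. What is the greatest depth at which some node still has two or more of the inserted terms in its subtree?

5

Look for the deepest trie node that still has at least two words in its subtree.
e.g. "torde" and "torderopa" share the prefix "torde" of length 5; no pair shares a longer one.
Longest shared-prefix length: 5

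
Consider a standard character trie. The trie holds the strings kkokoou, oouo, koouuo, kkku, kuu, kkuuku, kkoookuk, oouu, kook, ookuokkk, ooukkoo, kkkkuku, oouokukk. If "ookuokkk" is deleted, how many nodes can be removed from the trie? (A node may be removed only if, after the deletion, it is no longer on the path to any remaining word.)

After clearing the end-marker at "ookuokkk", prune upward until reaching a node still needed by another word.
The suffix "kuokkk" (6 nodes) is used only by "ookuokkk"; the node for "oo" still has the child "u", so pruning stops there.
Nodes removed: 6

6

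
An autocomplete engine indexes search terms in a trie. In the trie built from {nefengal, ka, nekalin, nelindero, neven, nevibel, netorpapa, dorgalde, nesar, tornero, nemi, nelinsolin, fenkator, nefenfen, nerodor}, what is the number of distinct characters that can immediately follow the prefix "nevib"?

1

The children of the "nevib" node are the distinct next characters among strings starting with "nevib".
Characters that immediately follow "nevib" among the stored strings: {e}.
That node has 1 child edge.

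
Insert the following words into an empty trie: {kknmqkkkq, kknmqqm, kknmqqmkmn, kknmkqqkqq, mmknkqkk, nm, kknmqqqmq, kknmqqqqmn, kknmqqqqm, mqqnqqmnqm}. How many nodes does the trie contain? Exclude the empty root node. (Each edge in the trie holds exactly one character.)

Trace insertions, counting only characters that open a new branch:
  "kknmqkkkq" → 9 new (k, k, n, m, q, k, k, k, q)
  "kknmqqm" → prefix "kknmq" already present; 2 new (q, m)
  "kknmqqmkmn" → prefix "kknmqqm" already present; 3 new (k, m, n)
  "kknmkqqkqq" → prefix "kknm" already present; 6 new (k, q, q, k, q, q)
  "mmknkqkk" → 8 new (m, m, k, n, k, q, k, k)
  "nm" → 2 new (n, m)
  "kknmqqqmq" → prefix "kknmqq" already present; 3 new (q, m, q)
  "kknmqqqqmn" → prefix "kknmqqq" already present; 3 new (q, m, n)
  "kknmqqqqm" → prefix "kknmqqqqm" already present; 0 new (none)
  "mqqnqqmnqm" → prefix "m" already present; 9 new (q, q, n, q, q, m, n, q, m)
Total nodes = 9 + 2 + 3 + 6 + 8 + 2 + 3 + 3 + 0 + 9 = 45

45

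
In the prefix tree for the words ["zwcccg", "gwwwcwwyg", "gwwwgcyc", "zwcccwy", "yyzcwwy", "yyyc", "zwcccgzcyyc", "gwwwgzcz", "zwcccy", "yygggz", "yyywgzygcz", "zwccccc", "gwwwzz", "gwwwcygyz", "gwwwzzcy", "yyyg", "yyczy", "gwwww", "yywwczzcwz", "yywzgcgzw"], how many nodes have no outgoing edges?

18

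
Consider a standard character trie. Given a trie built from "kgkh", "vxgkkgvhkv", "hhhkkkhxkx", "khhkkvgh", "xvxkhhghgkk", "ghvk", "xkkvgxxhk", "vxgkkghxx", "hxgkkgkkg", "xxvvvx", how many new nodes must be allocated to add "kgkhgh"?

2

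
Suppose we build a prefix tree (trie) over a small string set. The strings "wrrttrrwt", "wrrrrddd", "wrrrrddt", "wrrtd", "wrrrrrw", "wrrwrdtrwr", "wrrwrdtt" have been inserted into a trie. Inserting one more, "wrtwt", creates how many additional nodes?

3

The longest prefix of "wrtwt" already in the trie is "wr" (length 2).
So 5 − 2 = 3 new nodes.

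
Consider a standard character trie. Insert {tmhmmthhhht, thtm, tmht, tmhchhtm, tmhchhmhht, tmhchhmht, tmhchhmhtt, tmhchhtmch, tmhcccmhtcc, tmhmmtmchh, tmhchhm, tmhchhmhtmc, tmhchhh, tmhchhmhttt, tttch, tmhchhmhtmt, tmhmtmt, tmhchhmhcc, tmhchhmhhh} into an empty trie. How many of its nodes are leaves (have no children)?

15

Leaves are exactly the stored words that no other stored word extends.
Those words: "thtm", "tmhcccmhtcc", "tmhchhh", "tmhchhmhcc", "tmhchhmhhh", "tmhchhmhht", "tmhchhmhtmc", "tmhchhmhtmt", "tmhchhmhttt", "tmhchhtmch", "tmhmmthhhht", "tmhmmtmchh", "tmhmtmt", "tmht", "tttch"
Leaf count: 15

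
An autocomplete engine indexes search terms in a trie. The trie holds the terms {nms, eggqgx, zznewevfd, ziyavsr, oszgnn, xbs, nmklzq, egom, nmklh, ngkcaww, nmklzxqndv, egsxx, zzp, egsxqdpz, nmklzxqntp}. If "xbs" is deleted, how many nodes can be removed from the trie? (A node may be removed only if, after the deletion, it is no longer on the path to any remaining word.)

3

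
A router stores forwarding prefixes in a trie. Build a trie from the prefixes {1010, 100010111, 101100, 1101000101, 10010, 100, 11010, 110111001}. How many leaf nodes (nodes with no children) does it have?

Leaves are exactly the stored words that no other stored word extends.
Those words: "100010111", "10010", "1010", "101100", "1101000101", "110111001"
Leaf count: 6

6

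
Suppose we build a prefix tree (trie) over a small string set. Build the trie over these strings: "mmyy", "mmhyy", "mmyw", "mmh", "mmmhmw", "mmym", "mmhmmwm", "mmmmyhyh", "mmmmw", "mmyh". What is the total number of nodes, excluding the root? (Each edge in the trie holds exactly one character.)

24

Trace insertions, counting only characters that open a new branch:
  "mmyy" → 4 new (m, m, y, y)
  "mmhyy" → prefix "mm" already present; 3 new (h, y, y)
  "mmyw" → prefix "mmy" already present; 1 new (w)
  "mmh" → prefix "mmh" already present; 0 new (none)
  "mmmhmw" → prefix "mm" already present; 4 new (m, h, m, w)
  "mmym" → prefix "mmy" already present; 1 new (m)
  "mmhmmwm" → prefix "mmh" already present; 4 new (m, m, w, m)
  "mmmmyhyh" → prefix "mmm" already present; 5 new (m, y, h, y, h)
  "mmmmw" → prefix "mmmm" already present; 1 new (w)
  "mmyh" → prefix "mmy" already present; 1 new (h)
Total nodes = 4 + 3 + 1 + 0 + 4 + 1 + 4 + 5 + 1 + 1 = 24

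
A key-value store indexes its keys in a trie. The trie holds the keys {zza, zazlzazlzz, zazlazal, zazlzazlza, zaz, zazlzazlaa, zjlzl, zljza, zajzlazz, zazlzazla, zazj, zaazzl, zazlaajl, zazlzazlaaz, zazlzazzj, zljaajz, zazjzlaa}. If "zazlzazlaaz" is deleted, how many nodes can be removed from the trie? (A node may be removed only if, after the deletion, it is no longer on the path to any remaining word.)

1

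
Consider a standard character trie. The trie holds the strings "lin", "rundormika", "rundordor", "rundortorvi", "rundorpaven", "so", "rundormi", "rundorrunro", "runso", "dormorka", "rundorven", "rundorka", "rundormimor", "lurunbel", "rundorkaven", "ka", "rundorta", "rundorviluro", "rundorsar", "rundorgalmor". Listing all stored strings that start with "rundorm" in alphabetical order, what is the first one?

rundormi

DFS of the "rundorm" subtree visits, in order: "rundormi", "rundormika", "rundormimor"
Position 1: rundormi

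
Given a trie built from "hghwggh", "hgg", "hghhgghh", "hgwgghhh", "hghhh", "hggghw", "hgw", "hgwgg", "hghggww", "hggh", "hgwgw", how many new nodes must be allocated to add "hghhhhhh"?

3

Walking "hghhhhhh" from the root, the first 5 characters ("hghhh") follow existing edges; "h" is the first miss.
New nodes needed: |"hghhhhhh"| − 5 = 8 − 5 = 3.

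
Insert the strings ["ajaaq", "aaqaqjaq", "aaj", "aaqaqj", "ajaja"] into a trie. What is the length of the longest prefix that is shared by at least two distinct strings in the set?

The deepest shared node is where two words last agree before diverging.
e.g. "aaqaqj" and "aaqaqjaq" share the prefix "aaqaqj" of length 6; no pair shares a longer one.
Longest shared-prefix length: 6

6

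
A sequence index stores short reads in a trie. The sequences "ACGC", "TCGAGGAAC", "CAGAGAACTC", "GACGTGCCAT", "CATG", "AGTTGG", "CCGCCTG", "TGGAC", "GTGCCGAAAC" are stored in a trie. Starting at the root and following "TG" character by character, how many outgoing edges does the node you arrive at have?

Follow the path "TG" to its node, then look at its outgoing edges.
Characters that immediately follow "TG" among the stored strings: {G}.
That node has 1 child edge.

1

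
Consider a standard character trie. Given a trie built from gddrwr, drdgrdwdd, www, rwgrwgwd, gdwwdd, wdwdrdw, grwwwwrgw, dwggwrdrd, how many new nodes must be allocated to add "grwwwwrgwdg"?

"grwwwwrgw" is already a path in the trie; the remaining "dg" must be added.
So 11 − 9 = 2 new nodes.

2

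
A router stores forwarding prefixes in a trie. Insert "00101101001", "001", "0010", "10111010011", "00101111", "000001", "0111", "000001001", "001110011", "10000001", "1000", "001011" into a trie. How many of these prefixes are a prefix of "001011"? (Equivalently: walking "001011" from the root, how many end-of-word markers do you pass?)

3

Check each prefix of "001011" against the stored set — each match is an end-marker on the path.
Prefixes of the query that are stored words: "001", "0010", "001011"
Count: 3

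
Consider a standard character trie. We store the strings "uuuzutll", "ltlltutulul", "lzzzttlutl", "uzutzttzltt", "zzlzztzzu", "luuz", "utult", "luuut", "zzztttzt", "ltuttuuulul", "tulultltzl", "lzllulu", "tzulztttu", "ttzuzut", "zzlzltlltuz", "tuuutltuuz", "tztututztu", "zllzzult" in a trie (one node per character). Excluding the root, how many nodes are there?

130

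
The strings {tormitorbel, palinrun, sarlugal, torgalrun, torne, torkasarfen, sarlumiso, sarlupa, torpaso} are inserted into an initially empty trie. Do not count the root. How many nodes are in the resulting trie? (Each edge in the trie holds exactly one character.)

53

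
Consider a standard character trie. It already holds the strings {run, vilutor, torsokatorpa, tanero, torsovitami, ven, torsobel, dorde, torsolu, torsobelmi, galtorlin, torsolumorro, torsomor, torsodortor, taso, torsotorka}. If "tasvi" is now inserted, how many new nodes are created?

2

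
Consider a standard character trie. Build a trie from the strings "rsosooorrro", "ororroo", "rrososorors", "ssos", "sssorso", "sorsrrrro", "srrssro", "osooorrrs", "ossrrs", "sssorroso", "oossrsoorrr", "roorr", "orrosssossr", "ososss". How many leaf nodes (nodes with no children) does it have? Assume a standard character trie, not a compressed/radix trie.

Leaves are exactly the stored words that no other stored word extends.
Those words: "oossrsoorrr", "ororroo", "orrosssossr", "osooorrrs", "ososss", "ossrrs", "roorr", "rrososorors", "rsosooorrro", "sorsrrrro", "srrssro", "ssos", "sssorroso", "sssorso"
Leaf count: 14

14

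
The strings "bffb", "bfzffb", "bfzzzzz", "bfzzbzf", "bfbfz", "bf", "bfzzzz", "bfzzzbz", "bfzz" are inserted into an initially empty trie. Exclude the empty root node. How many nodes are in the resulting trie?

20

Count nodes per top-level branch (shared prefixes stored once):
  'b'-branch (bf, bfbfz, bffb, bfzffb, bfzz, bfzzbzf, bfzzzbz, bfzzzz, bfzzzzz): 20 nodes
Sum: 20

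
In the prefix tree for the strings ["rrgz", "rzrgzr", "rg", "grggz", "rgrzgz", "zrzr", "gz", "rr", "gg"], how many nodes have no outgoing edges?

7

Leaves are exactly the stored words that no other stored word extends.
Those words: "gg", "grggz", "gz", "rgrzgz", "rrgz", "rzrgzr", "zrzr"
Leaf count: 7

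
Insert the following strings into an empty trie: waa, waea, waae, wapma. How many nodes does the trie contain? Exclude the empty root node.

Count nodes per top-level branch (shared prefixes stored once):
  'w'-branch (waa, waae, waea, wapma): 9 nodes
Sum: 9

9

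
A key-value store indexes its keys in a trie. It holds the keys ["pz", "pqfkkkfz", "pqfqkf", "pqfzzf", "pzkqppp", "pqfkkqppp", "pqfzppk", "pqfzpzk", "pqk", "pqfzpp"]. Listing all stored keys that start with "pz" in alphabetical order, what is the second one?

pzkqppp

DFS of the "pz" subtree visits, in order: "pz", "pzkqppp"
Position 2: pzkqppp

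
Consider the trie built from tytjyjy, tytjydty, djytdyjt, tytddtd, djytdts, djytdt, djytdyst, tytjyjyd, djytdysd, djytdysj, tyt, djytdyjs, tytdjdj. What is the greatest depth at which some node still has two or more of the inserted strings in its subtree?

7

Equivalently: take the maximum, over all pairs, of their longest common prefix length.
e.g. "djytdyjs" and "djytdyjt" share the prefix "djytdyj" of length 7; no pair shares a longer one.
Longest shared-prefix length: 7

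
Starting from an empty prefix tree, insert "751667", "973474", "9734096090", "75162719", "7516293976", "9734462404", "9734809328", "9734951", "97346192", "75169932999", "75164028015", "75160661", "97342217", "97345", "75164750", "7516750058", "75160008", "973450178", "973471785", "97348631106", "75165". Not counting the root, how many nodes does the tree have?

For each word, the new-node count is its length minus the longest prefix already in the trie:
  "751667" → 6 new (7, 5, 1, 6, 6, 7)
  "973474" → 6 new (9, 7, 3, 4, 7, 4)
  "9734096090" → prefix "9734" already present; 6 new (0, 9, 6, 0, 9, 0)
  "75162719" → prefix "7516" already present; 4 new (2, 7, 1, 9)
  "7516293976" → prefix "75162" already present; 5 new (9, 3, 9, 7, 6)
  "9734462404" → prefix "9734" already present; 6 new (4, 6, 2, 4, 0, 4)
  "9734809328" → prefix "9734" already present; 6 new (8, 0, 9, 3, 2, 8)
  "9734951" → prefix "9734" already present; 3 new (9, 5, 1)
  "97346192" → prefix "9734" already present; 4 new (6, 1, 9, 2)
  "75169932999" → prefix "7516" already present; 7 new (9, 9, 3, 2, 9, 9, 9)
  "75164028015" → prefix "7516" already present; 7 new (4, 0, 2, 8, 0, 1, 5)
  "75160661" → prefix "7516" already present; 4 new (0, 6, 6, 1)
  "97342217" → prefix "9734" already present; 4 new (2, 2, 1, 7)
  "97345" → prefix "9734" already present; 1 new (5)
  "75164750" → prefix "75164" already present; 3 new (7, 5, 0)
  "7516750058" → prefix "7516" already present; 6 new (7, 5, 0, 0, 5, 8)
  "75160008" → prefix "75160" already present; 3 new (0, 0, 8)
  "973450178" → prefix "97345" already present; 4 new (0, 1, 7, 8)
  "973471785" → prefix "97347" already present; 4 new (1, 7, 8, 5)
  "97348631106" → prefix "97348" already present; 6 new (6, 3, 1, 1, 0, 6)
  "75165" → prefix "7516" already present; 1 new (5)
Total nodes = 6 + 6 + 6 + 4 + 5 + 6 + 6 + 3 + 4 + 7 + 7 + 4 + 4 + 1 + 3 + 6 + 3 + 4 + 4 + 6 + 1 = 96

96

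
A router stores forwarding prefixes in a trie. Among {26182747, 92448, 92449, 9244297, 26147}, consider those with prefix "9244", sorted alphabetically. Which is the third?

92449

Filter for "9244…" and sort: "9244297", "92448", "92449"
The 3rd is 92449.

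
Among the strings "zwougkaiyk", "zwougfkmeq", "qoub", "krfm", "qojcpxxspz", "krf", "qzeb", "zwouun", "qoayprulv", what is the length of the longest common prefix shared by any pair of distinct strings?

5

Equivalently: take the maximum, over all pairs, of their longest common prefix length.
e.g. "zwougfkmeq" and "zwougkaiyk" share the prefix "zwoug" of length 5; no pair shares a longer one.
Longest shared-prefix length: 5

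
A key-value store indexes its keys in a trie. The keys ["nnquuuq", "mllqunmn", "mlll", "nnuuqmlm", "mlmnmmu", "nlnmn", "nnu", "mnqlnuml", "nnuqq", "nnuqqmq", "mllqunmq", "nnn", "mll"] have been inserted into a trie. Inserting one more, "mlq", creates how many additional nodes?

"ml" is already a path in the trie; the remaining "q" must be added.
New nodes needed: |"mlq"| − 2 = 3 − 2 = 1.

1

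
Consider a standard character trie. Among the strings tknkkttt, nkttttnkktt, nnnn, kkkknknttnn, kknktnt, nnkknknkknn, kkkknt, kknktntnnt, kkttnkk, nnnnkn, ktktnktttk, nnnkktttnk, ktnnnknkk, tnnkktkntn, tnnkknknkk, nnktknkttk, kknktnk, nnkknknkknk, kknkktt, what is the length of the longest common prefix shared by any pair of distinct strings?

Look for the deepest trie node that still has at least two words in its subtree.
"nnkknknkknk" and "nnkknknkknn" agree on "nnkknknkkn" (10 characters) before diverging; nothing deeper is shared.
Longest shared-prefix length: 10

10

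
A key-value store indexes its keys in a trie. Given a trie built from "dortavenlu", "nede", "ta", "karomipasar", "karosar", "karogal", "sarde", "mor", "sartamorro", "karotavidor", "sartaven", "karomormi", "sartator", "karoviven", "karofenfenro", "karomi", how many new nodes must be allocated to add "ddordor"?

The longest prefix of "ddordor" already in the trie is "d" (length 1).
So 7 − 1 = 6 new nodes.

6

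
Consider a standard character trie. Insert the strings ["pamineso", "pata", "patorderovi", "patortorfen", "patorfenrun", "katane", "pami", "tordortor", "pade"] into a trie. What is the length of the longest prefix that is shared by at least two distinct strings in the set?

5

The deepest shared node is where two words last agree before diverging.
"patorderovi" and "patorfenrun" agree on "pator" (5 characters) before diverging; nothing deeper is shared.
Longest shared-prefix length: 5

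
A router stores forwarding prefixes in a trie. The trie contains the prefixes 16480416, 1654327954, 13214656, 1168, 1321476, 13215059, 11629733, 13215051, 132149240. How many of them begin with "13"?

Filter for entries beginning with "13":
Words under "13": 13214656, 1321476, 132149240, 13215051, 13215059
Count: 5

5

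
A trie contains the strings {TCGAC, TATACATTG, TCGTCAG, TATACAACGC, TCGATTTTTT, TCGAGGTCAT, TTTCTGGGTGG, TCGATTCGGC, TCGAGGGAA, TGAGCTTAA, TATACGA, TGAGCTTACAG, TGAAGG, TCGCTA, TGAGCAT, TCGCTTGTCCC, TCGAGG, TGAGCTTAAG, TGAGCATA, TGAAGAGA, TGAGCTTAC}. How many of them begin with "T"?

Filter for entries beginning with "T":
Words under "T": TATACAACGC, TATACATTG, TATACGA, TCGAC, TCGAGG, TCGAGGGAA, TCGAGGTCAT, TCGATTCGGC, TCGATTTTTT, TCGCTA, TCGCTTGTCCC, TCGTCAG, TGAAGAGA, TGAAGG, TGAGCAT, TGAGCATA, TGAGCTTAA, TGAGCTTAAG, TGAGCTTAC, TGAGCTTACAG, TTTCTGGGTGG
Count: 21

21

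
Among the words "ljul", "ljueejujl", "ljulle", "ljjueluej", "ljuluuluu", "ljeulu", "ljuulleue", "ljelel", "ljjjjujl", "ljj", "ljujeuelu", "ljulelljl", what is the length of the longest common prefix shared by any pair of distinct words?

4

Equivalently: take the maximum, over all pairs, of their longest common prefix length.
e.g. "ljul" and "ljulelljl" share the prefix "ljul" of length 4; no pair shares a longer one.
Longest shared-prefix length: 4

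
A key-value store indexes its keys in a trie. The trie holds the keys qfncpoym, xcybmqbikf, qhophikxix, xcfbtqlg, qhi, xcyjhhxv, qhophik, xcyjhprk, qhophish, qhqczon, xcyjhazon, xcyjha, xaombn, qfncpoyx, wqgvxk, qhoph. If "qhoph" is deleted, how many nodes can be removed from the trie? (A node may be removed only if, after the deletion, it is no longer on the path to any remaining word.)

0

A node on "qhoph"'s path can go only if nothing else ends at it or branches off below it.
Every node on "qhoph" is still needed (e.g. by "qhophikxix"), so nothing is freed.
Nodes removed: 0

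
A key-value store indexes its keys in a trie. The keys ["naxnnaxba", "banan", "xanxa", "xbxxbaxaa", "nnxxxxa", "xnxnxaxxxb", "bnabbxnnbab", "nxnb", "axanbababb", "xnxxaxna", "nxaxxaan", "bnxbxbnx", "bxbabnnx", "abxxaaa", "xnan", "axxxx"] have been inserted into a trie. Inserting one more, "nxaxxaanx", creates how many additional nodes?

The longest prefix of "nxaxxaanx" already in the trie is "nxaxxaan" (length 8).
New nodes needed: |"nxaxxaanx"| − 8 = 9 − 8 = 1.

1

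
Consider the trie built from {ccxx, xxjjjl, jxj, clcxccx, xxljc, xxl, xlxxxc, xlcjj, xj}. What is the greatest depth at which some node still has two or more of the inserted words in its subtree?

3

The deepest shared node is where two words last agree before diverging.
"xxl" and "xxljc" agree on "xxl" (3 characters) before diverging; nothing deeper is shared.
Longest shared-prefix length: 3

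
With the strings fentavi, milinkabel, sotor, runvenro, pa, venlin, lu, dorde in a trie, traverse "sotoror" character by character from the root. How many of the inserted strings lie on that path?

Walk "sotoror" from the root; an end-of-word marker is hit whenever a stored word is a prefix of "sotoror".
Prefixes of the query that are stored words: "sotor"
Count: 1

1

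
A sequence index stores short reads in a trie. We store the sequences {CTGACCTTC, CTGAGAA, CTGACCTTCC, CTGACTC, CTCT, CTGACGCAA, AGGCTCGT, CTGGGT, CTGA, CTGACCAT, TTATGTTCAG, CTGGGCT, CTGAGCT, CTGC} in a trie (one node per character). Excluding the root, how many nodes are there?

Count nodes per top-level branch (shared prefixes stored once):
  'A'-branch (AGGCTCGT): 8 nodes
  'C'-branch (CTCT, CTGA, CTGACCAT, CTGACCTTC, CTGACCTTCC, CTGACGCAA, CTGACTC, CTGAGAA, CTGAGCT, CTGC, CTGGGCT, CTGGGT): 31 nodes
  'T'-branch (TTATGTTCAG): 10 nodes
Sum: 49

49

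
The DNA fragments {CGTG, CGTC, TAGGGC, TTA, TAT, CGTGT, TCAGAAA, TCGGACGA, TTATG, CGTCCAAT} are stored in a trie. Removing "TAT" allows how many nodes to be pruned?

Walk "TAT" from the leaf back toward the root, removing each node that no remaining word uses.
The suffix "T" (1 node) is used only by "TAT"; the node for "TA" still has the child "G", so pruning stops there.
Nodes removed: 1

1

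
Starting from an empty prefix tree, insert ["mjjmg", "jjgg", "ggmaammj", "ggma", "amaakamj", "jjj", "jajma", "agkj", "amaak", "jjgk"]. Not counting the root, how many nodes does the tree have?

34

Trie structure (* marks end of a word):
(root)
├─ a
│  ├─ g
│  │  └─ k
│  │     └─ j *
│  └─ m
│     └─ a
│        └─ a
│           └─ k *
│              └─ a
│                 └─ m
│                    └─ j *
├─ g
│  └─ g
│     └─ m
│        └─ a *
│           └─ a
│              └─ m
│                 └─ m
│                    └─ j *
├─ j
│  ├─ a
│  │  └─ j
│  │     └─ m
│  │        └─ a *
│  └─ j
│     ├─ g
│     │  ├─ g *
│     │  └─ k *
│     └─ j *
└─ m
   └─ j
      └─ j
         └─ m
            └─ g *
Counting every labelled node above: 34.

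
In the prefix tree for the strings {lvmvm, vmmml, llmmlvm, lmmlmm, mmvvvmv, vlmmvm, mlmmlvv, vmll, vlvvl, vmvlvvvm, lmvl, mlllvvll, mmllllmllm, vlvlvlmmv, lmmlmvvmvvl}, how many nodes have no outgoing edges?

15

Leaves are exactly the stored words that no other stored word extends.
Those words: "llmmlvm", "lmmlmm", "lmmlmvvmvvl", "lmvl", "lvmvm", "mlllvvll", "mlmmlvv", "mmllllmllm", "mmvvvmv", "vlmmvm", "vlvlvlmmv", "vlvvl", "vmll", "vmmml", "vmvlvvvm"
Leaf count: 15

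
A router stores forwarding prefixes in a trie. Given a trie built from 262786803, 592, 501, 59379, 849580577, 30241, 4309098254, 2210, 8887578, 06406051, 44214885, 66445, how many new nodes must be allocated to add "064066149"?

"06406" is already a path in the trie; the remaining "6149" must be added.
New nodes needed: |"064066149"| − 5 = 9 − 5 = 4.

4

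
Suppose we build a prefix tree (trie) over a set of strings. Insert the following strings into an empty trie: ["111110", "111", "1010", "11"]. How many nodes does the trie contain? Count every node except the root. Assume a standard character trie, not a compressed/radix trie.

Trace insertions, counting only characters that open a new branch:
  "111110" → 6 new (1, 1, 1, 1, 1, 0)
  "111" → prefix "111" already present; 0 new (none)
  "1010" → prefix "1" already present; 3 new (0, 1, 0)
  "11" → prefix "11" already present; 0 new (none)
Total nodes = 6 + 0 + 3 + 0 = 9

9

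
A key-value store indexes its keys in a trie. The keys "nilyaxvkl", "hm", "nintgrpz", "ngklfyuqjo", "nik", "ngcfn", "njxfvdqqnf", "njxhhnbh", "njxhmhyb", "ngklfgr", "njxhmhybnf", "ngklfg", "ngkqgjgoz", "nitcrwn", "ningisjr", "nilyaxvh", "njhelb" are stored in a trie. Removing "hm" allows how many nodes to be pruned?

After clearing the end-marker at "hm", prune upward until reaching a node still needed by another word.
No other word shares any prefix with "hm", so all 2 of its nodes go.
Nodes removed: 2

2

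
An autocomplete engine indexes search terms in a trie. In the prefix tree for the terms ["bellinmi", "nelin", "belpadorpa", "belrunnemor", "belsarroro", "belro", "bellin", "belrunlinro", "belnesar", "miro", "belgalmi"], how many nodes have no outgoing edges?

Leaves are exactly the stored words that no other stored word extends.
Those words: "belgalmi", "bellinmi", "belnesar", "belpadorpa", "belro", "belrunlinro", "belrunnemor", "belsarroro", "miro", "nelin"
Leaf count: 10

10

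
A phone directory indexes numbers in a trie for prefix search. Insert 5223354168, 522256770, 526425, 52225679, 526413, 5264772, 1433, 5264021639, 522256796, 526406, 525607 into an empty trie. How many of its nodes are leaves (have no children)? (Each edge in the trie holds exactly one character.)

Leaves are exactly the stored words that no other stored word extends.
Those words: "1433", "522256770", "522256796", "5223354168", "525607", "5264021639", "526406", "526413", "526425", "5264772"
Leaf count: 10

10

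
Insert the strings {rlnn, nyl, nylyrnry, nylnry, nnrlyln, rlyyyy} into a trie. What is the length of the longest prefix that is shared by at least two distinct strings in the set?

3

Look for the deepest trie node that still has at least two words in its subtree.
"nyl" and "nylnry" agree on "nyl" (3 characters) before diverging; nothing deeper is shared.
Longest shared-prefix length: 3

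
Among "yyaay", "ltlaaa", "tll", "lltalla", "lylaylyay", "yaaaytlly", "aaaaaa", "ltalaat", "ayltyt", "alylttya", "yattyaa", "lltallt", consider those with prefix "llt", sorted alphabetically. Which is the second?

lltallt

Filter for "llt…" and sort: "lltalla", "lltallt"
Position 2: lltallt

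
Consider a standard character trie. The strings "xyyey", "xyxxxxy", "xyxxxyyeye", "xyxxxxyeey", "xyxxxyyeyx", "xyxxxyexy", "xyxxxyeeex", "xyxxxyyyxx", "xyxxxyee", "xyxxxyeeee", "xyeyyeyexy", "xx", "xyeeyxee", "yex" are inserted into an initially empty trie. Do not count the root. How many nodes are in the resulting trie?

46

For each word, the new-node count is its length minus the longest prefix already in the trie:
  "xyyey" → 5 new (x, y, y, e, y)
  "xyxxxxy" → prefix "xy" already present; 5 new (x, x, x, x, y)
  "xyxxxyyeye" → prefix "xyxxx" already present; 5 new (y, y, e, y, e)
  "xyxxxxyeey" → prefix "xyxxxxy" already present; 3 new (e, e, y)
  "xyxxxyyeyx" → prefix "xyxxxyyey" already present; 1 new (x)
  "xyxxxyexy" → prefix "xyxxxy" already present; 3 new (e, x, y)
  "xyxxxyeeex" → prefix "xyxxxye" already present; 3 new (e, e, x)
  "xyxxxyyyxx" → prefix "xyxxxyy" already present; 3 new (y, x, x)
  "xyxxxyee" → prefix "xyxxxyee" already present; 0 new (none)
  "xyxxxyeeee" → prefix "xyxxxyeee" already present; 1 new (e)
  "xyeyyeyexy" → prefix "xy" already present; 8 new (e, y, y, e, y, e, x, y)
  "xx" → prefix "x" already present; 1 new (x)
  "xyeeyxee" → prefix "xye" already present; 5 new (e, y, x, e, e)
  "yex" → 3 new (y, e, x)
Total nodes = 5 + 5 + 5 + 3 + 1 + 3 + 3 + 3 + 0 + 1 + 8 + 1 + 5 + 3 = 46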